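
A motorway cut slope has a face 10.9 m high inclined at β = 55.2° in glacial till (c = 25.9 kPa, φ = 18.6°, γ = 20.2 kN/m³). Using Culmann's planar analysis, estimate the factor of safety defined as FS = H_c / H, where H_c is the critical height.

FS = 1.86

H_c = (4c/γ) · sinβ cosφ / [1 − cos(β − φ)]
    = (4·25.9/20.2) · sin55.2°·cos18.6° / [1 − cos36.6°]
    = 5.129 · 0.7783 / 0.1972 = 20.24 m
FS = H_c / H = 20.24 / 10.9 = 1.857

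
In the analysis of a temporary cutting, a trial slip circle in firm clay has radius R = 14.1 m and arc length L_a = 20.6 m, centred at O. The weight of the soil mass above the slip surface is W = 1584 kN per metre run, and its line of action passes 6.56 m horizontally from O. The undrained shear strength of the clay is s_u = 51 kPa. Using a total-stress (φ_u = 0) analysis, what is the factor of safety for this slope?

FS = 1.43

Taking moments about the centre O, the resisting moment is provided by the undrained shear strength acting along the arc:
M_R = s_u·L_a·R = 51·20.60·14.1 = 14813.5 kN·m/m
M_D = W·d = 1584·6.56 = 10391.0 kN·m/m
FS = M_R / M_D = 14813.5 / 10391.0 = 1.426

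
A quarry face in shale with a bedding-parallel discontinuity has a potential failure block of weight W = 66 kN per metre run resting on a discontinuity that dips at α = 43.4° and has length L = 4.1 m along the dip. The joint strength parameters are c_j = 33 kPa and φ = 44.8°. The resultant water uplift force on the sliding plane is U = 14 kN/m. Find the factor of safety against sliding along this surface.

FS = 3.73

Resolving the block weight along and normal to the plane and applying the Mohr–Coulomb strength on the joint:
N' = W cosα − U = 66·cos43.4° − 14 = 34.0 kN/m
Driving force T = W sinα = 66·sin43.4° = 45.3 kN/m
Resisting force R = c_j·L + N'·tanφ = 33·4.1 + 34.0·tan44.8° = 135.3 + 33.7 = 169.0 kN/m
FS = R / T = 169.0 / 45.3 = 3.727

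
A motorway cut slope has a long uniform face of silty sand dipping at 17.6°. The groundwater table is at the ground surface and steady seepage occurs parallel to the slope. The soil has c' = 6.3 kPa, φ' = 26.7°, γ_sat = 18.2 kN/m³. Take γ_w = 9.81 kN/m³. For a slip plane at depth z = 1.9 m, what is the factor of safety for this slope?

FS = 1.36

With seepage parallel to the slope and the water table at the surface, the effective normal stress on the slip plane uses the buoyant unit weight γ' = γ_sat − γ_w while the driving shear stress uses γ_sat:
FS = [c' + γ' z cos²β tanφ'] / [γ_sat z sinβ cosβ]
γ' = 18.2 − 9.81 = 8.39 kN/m³
Numerator = 6.3 + 8.39·1.9·cos²17.6°·tan26.7° = 6.3 + 8.39·1.9·0.9086·0.5029 = 13.584 kPa
Denominator = 18.2·1.9·sin17.6°·cos17.6° = 18.2·1.9·0.3024·0.9532 = 9.967 kPa
FS = 13.584 / 9.967 = 1.363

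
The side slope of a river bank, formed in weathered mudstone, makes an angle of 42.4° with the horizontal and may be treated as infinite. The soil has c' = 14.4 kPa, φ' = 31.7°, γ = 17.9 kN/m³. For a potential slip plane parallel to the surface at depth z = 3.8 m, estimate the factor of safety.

For an infinite slope with a slip plane parallel to the surface (no pore pressure): FS = [c' + γz cos²β tanφ'] / [γz sinβ cosβ].
γz = 17.9·3.8 = 68.02 kN/m²
Numerator = 14.4 + 68.02·cos²42.4°·tan31.7° = 14.4 + 68.02·0.5453·0.6176 = 37.309 kPa
Denominator = 68.02·sin42.4°·cos42.4° = 68.02·0.6743·0.7385 = 33.870 kPa
FS = 37.309 / 33.870 = 1.102

FS = 1.10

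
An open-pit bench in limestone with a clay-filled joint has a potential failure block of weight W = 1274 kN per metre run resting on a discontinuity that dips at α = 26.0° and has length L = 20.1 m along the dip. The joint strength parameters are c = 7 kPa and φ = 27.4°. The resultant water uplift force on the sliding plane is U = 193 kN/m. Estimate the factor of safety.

Resolving the block weight along and normal to the plane and applying the Mohr–Coulomb strength on the joint:
N' = W cosα − U = 1274·cos26.0° − 193 = 952.1 kN/m
Driving force T = W sinα = 1274·sin26.0° = 558.5 kN/m
Resisting force R = c·L + N'·tanφ = 7·20.1 + 952.1·tan27.4° = 140.7 + 493.5 = 634.2 kN/m
FS = R / T = 634.2 / 558.5 = 1.136

FS = 1.14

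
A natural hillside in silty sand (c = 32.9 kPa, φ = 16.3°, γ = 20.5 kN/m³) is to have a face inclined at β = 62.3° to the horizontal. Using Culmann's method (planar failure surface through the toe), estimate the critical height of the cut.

Culmann's analysis gives the critical failure plane at α_cr = (β + φ)/2 = (62.3 + 16.3)/2 = 39.3°, and the critical height
H_c = (4c/γ) · sinβ cosφ / [1 − cos(β − φ)]
    = (4·32.9/20.5) · sin62.3°·cos16.3° / [1 − cos(46.0°)]
    = 6.420 · 0.8854·0.9598 / [1 − 0.6947]
    = 6.420 · 0.8498 / 0.3053
    = 17.87 m

H_c = 17.87 m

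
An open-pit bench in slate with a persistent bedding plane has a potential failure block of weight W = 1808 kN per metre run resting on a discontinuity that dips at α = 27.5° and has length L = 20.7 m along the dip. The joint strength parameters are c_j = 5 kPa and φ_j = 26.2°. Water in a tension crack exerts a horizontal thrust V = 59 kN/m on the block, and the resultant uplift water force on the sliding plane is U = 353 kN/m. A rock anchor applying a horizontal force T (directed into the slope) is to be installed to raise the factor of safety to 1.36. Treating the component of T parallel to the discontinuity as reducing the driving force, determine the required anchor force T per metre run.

T = 350 kN/m

Resolving forces along and normal to the sliding plane, with the horizontal anchor force T adding T·sinα to the effective normal force and T·cosα acting up the plane against the driving force:
FS = [c_jL + (W cosα − U − V sinα + T sinα) tanφ_j] / [W sinα + V cosα − T cosα]
Without the anchor: N' = 1223.5 kN/m, driving T_d = 887.2 kN/m, resisting R = 5·20.7 + 1223.5·tan26.2° = 705.5 kN/m, FS = 0.80.
Setting FS = 1.36 and solving for T:
1.36·(887.2 − T cos27.5°) = 705.5 + T sin27.5°·tan26.2°
T·(sin27.5°·tan26.2° + 1.36·cos27.5°) = 1.36·887.2 − 705.5
T·(0.4617·0.4921 + 1.36·0.8870) = 1206.6 − 705.5 = 501.0
T·1.4335 = 501.0
T = 349.5 kN/m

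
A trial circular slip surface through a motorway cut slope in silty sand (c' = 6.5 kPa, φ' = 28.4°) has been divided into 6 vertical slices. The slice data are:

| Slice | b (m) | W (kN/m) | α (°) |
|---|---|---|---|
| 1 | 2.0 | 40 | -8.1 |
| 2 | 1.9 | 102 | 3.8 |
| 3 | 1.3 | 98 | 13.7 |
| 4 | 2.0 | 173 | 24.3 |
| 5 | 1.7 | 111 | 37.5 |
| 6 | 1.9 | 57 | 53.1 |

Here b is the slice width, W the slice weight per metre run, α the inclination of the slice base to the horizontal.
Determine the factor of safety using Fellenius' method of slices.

FS = 1.74

Ordinary method of slices: FS = Σ[c'·Δl_i + (W_i cosα_i)·tanφ'] / Σ W_i sinα_i, with Δl_i = b_i / cosα_i.
Slice 1: Δl = 2.0/cos(-8.1°) = 2.020 m; N'_1 = 40·cos(-8.1°) = 39.6; c'Δl = 13.13; W sinα = -5.6
Slice 2: Δl = 1.9/cos3.8° = 1.904 m; N'_2 = 102·cos3.8° = 101.8; c'Δl = 12.38; W sinα = 6.8
Slice 3: Δl = 1.3/cos13.7° = 1.338 m; N'_3 = 98·cos13.7° = 95.2; c'Δl = 8.70; W sinα = 23.2
Slice 4: Δl = 2.0/cos24.3° = 2.194 m; N'_4 = 173·cos24.3° = 157.7; c'Δl = 14.26; W sinα = 71.2
Slice 5: Δl = 1.7/cos37.5° = 2.143 m; N'_5 = 111·cos37.5° = 88.1; c'Δl = 13.93; W sinα = 67.6
Slice 6: Δl = 1.9/cos53.1° = 3.164 m; N'_6 = 57·cos53.1° = 34.2; c'Δl = 20.57; W sinα = 45.6
Σc'Δl = 83.0 kN/m; ΣN' = 516.5 kN/m; ΣW sinα = 208.7 kN/m
Resisting = 83.0 + 516.5·tan28.4° = 83.0 + 279.3 = 362.3 kN/m
FS = 362.3 / 208.7 = 1.736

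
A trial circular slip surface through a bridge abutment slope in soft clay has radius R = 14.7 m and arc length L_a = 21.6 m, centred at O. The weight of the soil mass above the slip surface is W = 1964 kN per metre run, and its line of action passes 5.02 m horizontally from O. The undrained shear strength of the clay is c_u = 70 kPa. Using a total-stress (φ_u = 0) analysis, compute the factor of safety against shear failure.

Taking moments about the centre O, the resisting moment is provided by the undrained shear strength acting along the arc:
M_R = c_u·L_a·R = 70·21.60·14.7 = 22226.4 kN·m/m
M_D = W·d = 1964·5.02 = 9859.3 kN·m/m
FS = M_R / M_D = 22226.4 / 9859.3 = 2.254

FS = 2.25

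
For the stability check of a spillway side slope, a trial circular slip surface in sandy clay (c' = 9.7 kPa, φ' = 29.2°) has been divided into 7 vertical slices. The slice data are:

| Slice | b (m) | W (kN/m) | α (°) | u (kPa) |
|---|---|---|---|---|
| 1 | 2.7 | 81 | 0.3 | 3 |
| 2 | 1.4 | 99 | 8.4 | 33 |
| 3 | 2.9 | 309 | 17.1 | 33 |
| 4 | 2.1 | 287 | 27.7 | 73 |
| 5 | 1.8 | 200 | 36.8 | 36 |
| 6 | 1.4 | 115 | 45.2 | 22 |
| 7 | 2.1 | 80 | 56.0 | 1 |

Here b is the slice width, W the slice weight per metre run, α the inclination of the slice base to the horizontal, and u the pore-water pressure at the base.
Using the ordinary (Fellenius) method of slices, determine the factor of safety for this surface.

Ordinary method of slices: FS = Σ[c'·Δl_i + (W_i cosα_i − u_i·Δl_i)·tanφ'] / Σ W_i sinα_i, with Δl_i = b_i / cosα_i.
Slice 1: Δl = 2.7/cos0.3° = 2.700 m; N'_1 = 81·cos0.3° − 3·2.700 = 72.9; c'Δl = 26.19; W sinα = 0.4
Slice 2: Δl = 1.4/cos8.4° = 1.415 m; N'_2 = 99·cos8.4° − 33·1.415 = 51.2; c'Δl = 13.73; W sinα = 14.5
Slice 3: Δl = 2.9/cos17.1° = 3.034 m; N'_3 = 309·cos17.1° − 33·3.034 = 195.2; c'Δl = 29.43; W sinα = 90.9
Slice 4: Δl = 2.1/cos27.7° = 2.372 m; N'_4 = 287·cos27.7° − 73·2.372 = 81.0; c'Δl = 23.01; W sinα = 133.4
Slice 5: Δl = 1.8/cos36.8° = 2.248 m; N'_5 = 200·cos36.8° − 36·2.248 = 79.2; c'Δl = 21.81; W sinα = 119.8
Slice 6: Δl = 1.4/cos45.2° = 1.987 m; N'_6 = 115·cos45.2° − 22·1.987 = 37.3; c'Δl = 19.27; W sinα = 81.6
Slice 7: Δl = 2.1/cos56.0° = 3.755 m; N'_7 = 80·cos56.0° − 1·3.755 = 41.0; c'Δl = 36.43; W sinα = 66.3
Σc'Δl = 169.9 kN/m; ΣN' = 557.8 kN/m; ΣW sinα = 506.9 kN/m
Resisting = 169.9 + 557.8·tan29.2° = 169.9 + 311.8 = 481.6 kN/m
FS = 481.6 / 506.9 = 0.950

FS = 0.95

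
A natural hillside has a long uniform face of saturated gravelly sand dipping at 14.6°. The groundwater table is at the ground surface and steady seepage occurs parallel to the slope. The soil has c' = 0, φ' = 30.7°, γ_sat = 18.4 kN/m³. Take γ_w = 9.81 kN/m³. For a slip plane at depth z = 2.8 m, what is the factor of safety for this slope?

With seepage parallel to the slope and the water table at the surface, the effective normal stress on the slip plane uses the buoyant unit weight γ' = γ_sat − γ_w while the driving shear stress uses γ_sat:
FS = [c' + γ' z cos²β tanφ'] / [γ_sat z sinβ cosβ]
(For c' = 0 this reduces to FS = (γ'/γ_sat)·tanφ'/tanβ.)
γ' = 18.4 − 9.81 = 8.59 kN/m³
Numerator = 0.0 + 8.59·2.8·cos²14.6°·tan30.7° = 0.0 + 8.59·2.8·0.9365·0.5938 = 13.374 kPa
Denominator = 18.4·2.8·sin14.6°·cos14.6° = 18.4·2.8·0.2521·0.9677 = 12.567 kPa
FS = 13.374 / 12.567 = 1.064

FS = 1.06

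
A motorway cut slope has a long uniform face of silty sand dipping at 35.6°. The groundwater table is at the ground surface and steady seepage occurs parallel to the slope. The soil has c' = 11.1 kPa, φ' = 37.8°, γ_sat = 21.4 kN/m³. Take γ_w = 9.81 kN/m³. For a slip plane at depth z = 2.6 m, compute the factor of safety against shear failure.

With seepage parallel to the slope and the water table at the surface, the effective normal stress on the slip plane uses the buoyant unit weight γ' = γ_sat − γ_w while the driving shear stress uses γ_sat:
FS = [c' + γ' z cos²β tanφ'] / [γ_sat z sinβ cosβ]
γ' = 21.4 − 9.81 = 11.59 kN/m³
Numerator = 11.1 + 11.59·2.6·cos²35.6°·tan37.8° = 11.1 + 11.59·2.6·0.6611·0.7757 = 26.554 kPa
Denominator = 21.4·2.6·sin35.6°·cos35.6° = 21.4·2.6·0.5821·0.8131 = 26.336 kPa
FS = 26.554 / 26.336 = 1.008

FS = 1.01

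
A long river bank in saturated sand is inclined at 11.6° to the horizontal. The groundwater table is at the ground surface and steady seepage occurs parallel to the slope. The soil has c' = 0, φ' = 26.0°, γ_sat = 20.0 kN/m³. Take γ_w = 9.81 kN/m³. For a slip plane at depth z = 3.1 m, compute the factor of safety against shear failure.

With seepage parallel to the slope and the water table at the surface, the effective normal stress on the slip plane uses the buoyant unit weight γ' = γ_sat − γ_w while the driving shear stress uses γ_sat:
FS = [c' + γ' z cos²β tanφ'] / [γ_sat z sinβ cosβ]
(For c' = 0 this reduces to FS = (γ'/γ_sat)·tanφ'/tanβ.)
γ' = 20.0 − 9.81 = 10.19 kN/m³
Numerator = 0.0 + 10.19·3.1·cos²11.6°·tan26.0° = 0.0 + 10.19·3.1·0.9596·0.4877 = 14.784 kPa
Denominator = 20.0·3.1·sin11.6°·cos11.6° = 20.0·3.1·0.2011·0.9796 = 12.212 kPa
FS = 14.784 / 12.212 = 1.211

FS = 1.21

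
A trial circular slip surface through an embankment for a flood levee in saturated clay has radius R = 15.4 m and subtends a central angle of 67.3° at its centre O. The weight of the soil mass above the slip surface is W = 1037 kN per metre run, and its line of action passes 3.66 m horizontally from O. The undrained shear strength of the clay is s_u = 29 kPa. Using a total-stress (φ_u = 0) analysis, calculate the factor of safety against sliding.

FS = 2.13

Taking moments about the centre O, the resisting moment is provided by the undrained shear strength acting along the arc:
Arc length L_a = R·θ = 15.4·(67.3°·π/180) = 15.4·1.1746 = 18.09 m
M_R = s_u·L_a·R = 29·18.09·15.4 = 8078.5 kN·m/m
M_D = W·d = 1037·3.66 = 3795.4 kN·m/m
FS = M_R / M_D = 8078.5 / 3795.4 = 2.128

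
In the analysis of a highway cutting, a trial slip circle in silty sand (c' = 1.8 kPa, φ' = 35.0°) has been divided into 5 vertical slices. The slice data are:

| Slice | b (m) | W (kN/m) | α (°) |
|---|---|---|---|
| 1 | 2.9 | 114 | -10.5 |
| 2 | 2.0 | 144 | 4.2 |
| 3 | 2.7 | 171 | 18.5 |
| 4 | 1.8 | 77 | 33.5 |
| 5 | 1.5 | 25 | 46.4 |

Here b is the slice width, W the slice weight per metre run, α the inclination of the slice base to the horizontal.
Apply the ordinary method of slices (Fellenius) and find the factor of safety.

Ordinary method of slices: FS = Σ[c'·Δl_i + (W_i cosα_i)·tanφ'] / Σ W_i sinα_i, with Δl_i = b_i / cosα_i.
Slice 1: Δl = 2.9/cos(-10.5°) = 2.949 m; N'_1 = 114·cos(-10.5°) = 112.1; c'Δl = 5.31; W sinα = -20.8
Slice 2: Δl = 2.0/cos4.2° = 2.005 m; N'_2 = 144·cos4.2° = 143.6; c'Δl = 3.61; W sinα = 10.5
Slice 3: Δl = 2.7/cos18.5° = 2.847 m; N'_3 = 171·cos18.5° = 162.2; c'Δl = 5.12; W sinα = 54.3
Slice 4: Δl = 1.8/cos33.5° = 2.159 m; N'_4 = 77·cos33.5° = 64.2; c'Δl = 3.89; W sinα = 42.5
Slice 5: Δl = 1.5/cos46.4° = 2.175 m; N'_5 = 25·cos46.4° = 17.2; c'Δl = 3.92; W sinα = 18.1
Σc'Δl = 21.8 kN/m; ΣN' = 499.3 kN/m; ΣW sinα = 104.6 kN/m
Resisting = 21.8 + 499.3·tan35.0° = 21.8 + 349.6 = 371.5 kN/m
FS = 371.5 / 104.6 = 3.550

FS = 3.55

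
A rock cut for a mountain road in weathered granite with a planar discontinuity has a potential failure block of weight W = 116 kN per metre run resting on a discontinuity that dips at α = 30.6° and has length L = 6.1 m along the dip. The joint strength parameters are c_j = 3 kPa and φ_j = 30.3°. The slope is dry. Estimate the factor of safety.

FS = 1.30

Resolving the block weight along and normal to the plane and applying the Mohr–Coulomb strength on the joint:
N' = W cosα = 116·cos30.6° = 99.8 kN/m
Driving force T = W sinα = 116·sin30.6° = 59.0 kN/m
Resisting force R = c_j·L + N'·tanφ_j = 3·6.1 + 99.8·tan30.3° = 18.3 + 58.3 = 76.6 kN/m
FS = R / T = 76.6 / 59.0 = 1.298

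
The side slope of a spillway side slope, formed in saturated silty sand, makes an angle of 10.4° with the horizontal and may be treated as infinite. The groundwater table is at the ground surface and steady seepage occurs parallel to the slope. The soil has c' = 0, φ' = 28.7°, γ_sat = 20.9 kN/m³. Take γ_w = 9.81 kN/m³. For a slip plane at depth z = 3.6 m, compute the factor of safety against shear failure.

With seepage parallel to the slope and the water table at the surface, the effective normal stress on the slip plane uses the buoyant unit weight γ' = γ_sat − γ_w while the driving shear stress uses γ_sat:
FS = [c' + γ' z cos²β tanφ'] / [γ_sat z sinβ cosβ]
(For c' = 0 this reduces to FS = (γ'/γ_sat)·tanφ'/tanβ.)
γ' = 20.9 − 9.81 = 11.09 kN/m³
Numerator = 0.0 + 11.09·3.6·cos²10.4°·tan28.7° = 0.0 + 11.09·3.6·0.9674·0.5475 = 21.145 kPa
Denominator = 20.9·3.6·sin10.4°·cos10.4° = 20.9·3.6·0.1805·0.9836 = 13.359 kPa
FS = 21.145 / 13.359 = 1.583

FS = 1.58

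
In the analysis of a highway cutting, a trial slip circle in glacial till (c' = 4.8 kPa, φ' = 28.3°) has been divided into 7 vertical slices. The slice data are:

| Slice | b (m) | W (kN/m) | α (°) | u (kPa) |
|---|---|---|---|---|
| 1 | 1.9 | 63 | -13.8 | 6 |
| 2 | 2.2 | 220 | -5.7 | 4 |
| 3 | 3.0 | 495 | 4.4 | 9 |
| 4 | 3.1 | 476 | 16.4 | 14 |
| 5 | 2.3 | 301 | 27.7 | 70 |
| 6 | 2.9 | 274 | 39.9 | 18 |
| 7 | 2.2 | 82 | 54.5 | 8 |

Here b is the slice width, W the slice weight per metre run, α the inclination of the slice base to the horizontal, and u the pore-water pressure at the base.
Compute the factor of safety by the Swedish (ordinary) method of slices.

Ordinary method of slices: FS = Σ[c'·Δl_i + (W_i cosα_i − u_i·Δl_i)·tanφ'] / Σ W_i sinα_i, with Δl_i = b_i / cosα_i.
Slice 1: Δl = 1.9/cos(-13.8°) = 1.956 m; N'_1 = 63·cos(-13.8°) − 6·1.956 = 49.4; c'Δl = 9.39; W sinα = -15.0
Slice 2: Δl = 2.2/cos(-5.7°) = 2.211 m; N'_2 = 220·cos(-5.7°) − 4·2.211 = 210.1; c'Δl = 10.61; W sinα = -21.9
Slice 3: Δl = 3.0/cos4.4° = 3.009 m; N'_3 = 495·cos4.4° − 9·3.009 = 466.5; c'Δl = 14.44; W sinα = 38.0
Slice 4: Δl = 3.1/cos16.4° = 3.231 m; N'_4 = 476·cos16.4° − 14·3.231 = 411.4; c'Δl = 15.51; W sinα = 134.4
Slice 5: Δl = 2.3/cos27.7° = 2.598 m; N'_5 = 301·cos27.7° − 70·2.598 = 84.7; c'Δl = 12.47; W sinα = 139.9
Slice 6: Δl = 2.9/cos39.9° = 3.780 m; N'_6 = 274·cos39.9° − 18·3.780 = 142.2; c'Δl = 18.14; W sinα = 175.8
Slice 7: Δl = 2.2/cos54.5° = 3.789 m; N'_7 = 82·cos54.5° − 8·3.789 = 17.3; c'Δl = 18.18; W sinα = 66.8
Σc'Δl = 98.8 kN/m; ΣN' = 1381.5 kN/m; ΣW sinα = 517.9 kN/m
Resisting = 98.8 + 1381.5·tan28.3° = 98.8 + 743.9 = 842.6 kN/m
FS = 842.6 / 517.9 = 1.627

FS = 1.63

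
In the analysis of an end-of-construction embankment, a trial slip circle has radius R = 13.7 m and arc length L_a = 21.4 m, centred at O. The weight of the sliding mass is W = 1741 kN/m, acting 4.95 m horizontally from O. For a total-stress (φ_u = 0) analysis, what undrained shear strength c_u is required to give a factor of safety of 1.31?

FS = c_u·L_a·R / (W·d), so c_u = FS·W·d / (L_a·R).
c_u = 1.31·1741·4.95 / (21.40·13.7) = 11289.5 / 293.18 = 38.51 kPa

c_u = 38.5 kPa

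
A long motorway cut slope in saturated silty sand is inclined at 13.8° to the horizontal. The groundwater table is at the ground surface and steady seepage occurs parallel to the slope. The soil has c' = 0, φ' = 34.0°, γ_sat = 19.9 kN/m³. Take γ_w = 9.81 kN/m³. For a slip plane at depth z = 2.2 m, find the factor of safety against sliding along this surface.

With seepage parallel to the slope and the water table at the surface, the effective normal stress on the slip plane uses the buoyant unit weight γ' = γ_sat − γ_w while the driving shear stress uses γ_sat:
FS = [c' + γ' z cos²β tanφ'] / [γ_sat z sinβ cosβ]
(For c' = 0 this reduces to FS = (γ'/γ_sat)·tanφ'/tanβ.)
γ' = 19.9 − 9.81 = 10.09 kN/m³
Numerator = 0.0 + 10.09·2.2·cos²13.8°·tan34.0° = 0.0 + 10.09·2.2·0.9431·0.6745 = 14.121 kPa
Denominator = 19.9·2.2·sin13.8°·cos13.8° = 19.9·2.2·0.2385·0.9711 = 10.142 kPa
FS = 14.121 / 10.142 = 1.392

FS = 1.39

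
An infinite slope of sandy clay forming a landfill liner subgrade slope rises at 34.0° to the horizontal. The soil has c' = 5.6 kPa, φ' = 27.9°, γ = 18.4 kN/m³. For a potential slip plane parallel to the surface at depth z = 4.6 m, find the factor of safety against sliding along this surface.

For an infinite slope with a slip plane parallel to the surface (no pore pressure): FS = [c' + γz cos²β tanφ'] / [γz sinβ cosβ].
γz = 18.4·4.6 = 84.64 kN/m²
Numerator = 5.6 + 84.64·cos²34.0°·tan27.9° = 5.6 + 84.64·0.6873·0.5295 = 36.401 kPa
Denominator = 84.64·sin34.0°·cos34.0° = 84.64·0.5592·0.8290 = 39.238 kPa
FS = 36.401 / 39.238 = 0.928

FS = 0.93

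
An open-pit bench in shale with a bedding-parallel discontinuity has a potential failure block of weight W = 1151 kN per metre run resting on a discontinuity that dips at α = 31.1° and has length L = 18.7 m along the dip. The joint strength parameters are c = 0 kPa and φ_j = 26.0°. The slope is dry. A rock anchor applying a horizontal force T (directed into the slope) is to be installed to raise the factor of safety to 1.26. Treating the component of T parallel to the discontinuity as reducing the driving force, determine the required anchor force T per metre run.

Resolving forces along and normal to the sliding plane, with the horizontal anchor force T adding T·sinα to the effective normal force and T·cosα acting up the plane against the driving force:
FS = [cL + (W cosα + T sinα) tanφ_j] / [W sinα − T cosα]
Without the anchor: N' = 985.6 kN/m, driving T_d = 594.5 kN/m, resisting R = 0·18.7 + 985.6·tan26.0° = 480.7 kN/m, FS = 0.81.
Setting FS = 1.26 and solving for T:
1.26·(594.5 − T cos31.1°) = 480.7 + T sin31.1°·tan26.0°
T·(sin31.1°·tan26.0° + 1.26·cos31.1°) = 1.26·594.5 − 480.7
T·(0.5165·0.4877 + 1.26·0.8563) = 749.1 − 480.7 = 268.4
T·1.3308 = 268.4
T = 201.7 kN/m

T = 202 kN/m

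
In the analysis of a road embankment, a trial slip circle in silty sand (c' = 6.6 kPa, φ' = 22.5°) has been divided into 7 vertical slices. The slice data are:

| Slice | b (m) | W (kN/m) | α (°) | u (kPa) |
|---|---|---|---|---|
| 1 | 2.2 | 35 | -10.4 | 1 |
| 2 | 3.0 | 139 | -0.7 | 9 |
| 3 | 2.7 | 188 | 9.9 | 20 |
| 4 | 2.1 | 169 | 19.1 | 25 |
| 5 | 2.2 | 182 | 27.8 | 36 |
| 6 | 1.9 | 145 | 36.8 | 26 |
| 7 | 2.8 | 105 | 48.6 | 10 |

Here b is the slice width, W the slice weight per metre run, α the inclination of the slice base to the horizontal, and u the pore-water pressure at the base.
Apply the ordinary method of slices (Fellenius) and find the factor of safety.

Ordinary method of slices: FS = Σ[c'·Δl_i + (W_i cosα_i − u_i·Δl_i)·tanφ'] / Σ W_i sinα_i, with Δl_i = b_i / cosα_i.
Slice 1: Δl = 2.2/cos(-10.4°) = 2.237 m; N'_1 = 35·cos(-10.4°) − 1·2.237 = 32.2; c'Δl = 14.76; W sinα = -6.3
Slice 2: Δl = 3.0/cos(-0.7°) = 3.000 m; N'_2 = 139·cos(-0.7°) − 9·3.000 = 112.0; c'Δl = 19.80; W sinα = -1.7
Slice 3: Δl = 2.7/cos9.9° = 2.741 m; N'_3 = 188·cos9.9° − 20·2.741 = 130.4; c'Δl = 18.09; W sinα = 32.3
Slice 4: Δl = 2.1/cos19.1° = 2.222 m; N'_4 = 169·cos19.1° − 25·2.222 = 104.1; c'Δl = 14.67; W sinα = 55.3
Slice 5: Δl = 2.2/cos27.8° = 2.487 m; N'_5 = 182·cos27.8° − 36·2.487 = 71.5; c'Δl = 16.41; W sinα = 84.9
Slice 6: Δl = 1.9/cos36.8° = 2.373 m; N'_6 = 145·cos36.8° − 26·2.373 = 54.4; c'Δl = 15.66; W sinα = 86.9
Slice 7: Δl = 2.8/cos48.6° = 4.234 m; N'_7 = 105·cos48.6° − 10·4.234 = 27.1; c'Δl = 27.94; W sinα = 78.8
Σc'Δl = 127.3 kN/m; ΣN' = 531.7 kN/m; ΣW sinα = 330.1 kN/m
Resisting = 127.3 + 531.7·tan22.5° = 127.3 + 220.2 = 347.6 kN/m
FS = 347.6 / 330.1 = 1.053

FS = 1.05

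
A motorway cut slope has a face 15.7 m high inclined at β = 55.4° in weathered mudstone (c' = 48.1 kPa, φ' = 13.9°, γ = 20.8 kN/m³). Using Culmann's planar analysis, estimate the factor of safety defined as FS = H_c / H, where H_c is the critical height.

H_c = (4c'/γ) · sinβ cosφ' / [1 − cos(β − φ')]
    = (4·48.1/20.8) · sin55.4°·cos13.9° / [1 − cos41.5°]
    = 9.250 · 0.7990 / 0.2510 = 29.44 m
FS = H_c / H = 29.44 / 15.7 = 1.875

FS = 1.88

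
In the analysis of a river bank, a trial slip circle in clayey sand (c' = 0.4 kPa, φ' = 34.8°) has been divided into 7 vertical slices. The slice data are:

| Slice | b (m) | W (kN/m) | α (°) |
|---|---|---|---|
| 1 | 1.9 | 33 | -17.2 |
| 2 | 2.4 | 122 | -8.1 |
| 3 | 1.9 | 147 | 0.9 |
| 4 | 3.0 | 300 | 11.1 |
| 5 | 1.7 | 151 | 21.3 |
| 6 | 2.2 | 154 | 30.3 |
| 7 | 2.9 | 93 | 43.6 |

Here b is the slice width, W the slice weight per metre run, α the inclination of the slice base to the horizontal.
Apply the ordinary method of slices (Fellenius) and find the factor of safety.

FS = 2.86

Ordinary method of slices: FS = Σ[c'·Δl_i + (W_i cosα_i)·tanφ'] / Σ W_i sinα_i, with Δl_i = b_i / cosα_i.
Slice 1: Δl = 1.9/cos(-17.2°) = 1.989 m; N'_1 = 33·cos(-17.2°) = 31.5; c'Δl = 0.80; W sinα = -9.8
Slice 2: Δl = 2.4/cos(-8.1°) = 2.424 m; N'_2 = 122·cos(-8.1°) = 120.8; c'Δl = 0.97; W sinα = -17.2
Slice 3: Δl = 1.9/cos0.9° = 1.900 m; N'_3 = 147·cos0.9° = 147.0; c'Δl = 0.76; W sinα = 2.3
Slice 4: Δl = 3.0/cos11.1° = 3.057 m; N'_4 = 300·cos11.1° = 294.4; c'Δl = 1.22; W sinα = 57.8
Slice 5: Δl = 1.7/cos21.3° = 1.825 m; N'_5 = 151·cos21.3° = 140.7; c'Δl = 0.73; W sinα = 54.9
Slice 6: Δl = 2.2/cos30.3° = 2.548 m; N'_6 = 154·cos30.3° = 133.0; c'Δl = 1.02; W sinα = 77.7
Slice 7: Δl = 2.9/cos43.6° = 4.005 m; N'_7 = 93·cos43.6° = 67.3; c'Δl = 1.60; W sinα = 64.1
Σc'Δl = 7.1 kN/m; ΣN' = 934.7 kN/m; ΣW sinα = 229.8 kN/m
Resisting = 7.1 + 934.7·tan34.8° = 7.1 + 649.6 = 656.7 kN/m
FS = 656.7 / 229.8 = 2.858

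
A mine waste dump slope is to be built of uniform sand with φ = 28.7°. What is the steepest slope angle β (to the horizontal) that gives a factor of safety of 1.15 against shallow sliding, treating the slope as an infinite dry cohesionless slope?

For an infinite dry cohesionless slope FS = tanφ/tanβ, so tanβ = tanφ / FS.
tanβ = tan28.7° / 1.15 = 0.5475 / 1.15 = 0.4761
β = arctan(0.4761) = 25.46°

β = 25.5°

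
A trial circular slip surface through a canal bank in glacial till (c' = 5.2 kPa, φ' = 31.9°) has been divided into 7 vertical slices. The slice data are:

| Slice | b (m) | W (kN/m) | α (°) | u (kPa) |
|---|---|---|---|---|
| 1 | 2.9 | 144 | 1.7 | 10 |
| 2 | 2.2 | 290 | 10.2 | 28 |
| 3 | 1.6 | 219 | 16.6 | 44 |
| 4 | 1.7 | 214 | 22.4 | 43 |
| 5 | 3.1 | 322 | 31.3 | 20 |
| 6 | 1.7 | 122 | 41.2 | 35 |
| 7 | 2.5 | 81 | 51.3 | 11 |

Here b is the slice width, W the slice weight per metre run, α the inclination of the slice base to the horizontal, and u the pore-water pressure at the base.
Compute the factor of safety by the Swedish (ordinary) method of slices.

Ordinary method of slices: FS = Σ[c'·Δl_i + (W_i cosα_i − u_i·Δl_i)·tanφ'] / Σ W_i sinα_i, with Δl_i = b_i / cosα_i.
Slice 1: Δl = 2.9/cos1.7° = 2.901 m; N'_1 = 144·cos1.7° − 10·2.901 = 114.9; c'Δl = 15.09; W sinα = 4.3
Slice 2: Δl = 2.2/cos10.2° = 2.235 m; N'_2 = 290·cos10.2° − 28·2.235 = 222.8; c'Δl = 11.62; W sinα = 51.4
Slice 3: Δl = 1.6/cos16.6° = 1.670 m; N'_3 = 219·cos16.6° − 44·1.670 = 136.4; c'Δl = 8.68; W sinα = 62.6
Slice 4: Δl = 1.7/cos22.4° = 1.839 m; N'_4 = 214·cos22.4° − 43·1.839 = 118.8; c'Δl = 9.56; W sinα = 81.5
Slice 5: Δl = 3.1/cos31.3° = 3.628 m; N'_5 = 322·cos31.3° − 20·3.628 = 202.6; c'Δl = 18.87; W sinα = 167.3
Slice 6: Δl = 1.7/cos41.2° = 2.259 m; N'_6 = 122·cos41.2° − 35·2.259 = 12.7; c'Δl = 11.75; W sinα = 80.4
Slice 7: Δl = 2.5/cos51.3° = 3.998 m; N'_7 = 81·cos51.3° − 11·3.998 = 6.7; c'Δl = 20.79; W sinα = 63.2
Σc'Δl = 96.4 kN/m; ΣN' = 814.9 kN/m; ΣW sinα = 510.6 kN/m
Resisting = 96.4 + 814.9·tan31.9° = 96.4 + 507.2 = 603.6 kN/m
FS = 603.6 / 510.6 = 1.182

FS = 1.18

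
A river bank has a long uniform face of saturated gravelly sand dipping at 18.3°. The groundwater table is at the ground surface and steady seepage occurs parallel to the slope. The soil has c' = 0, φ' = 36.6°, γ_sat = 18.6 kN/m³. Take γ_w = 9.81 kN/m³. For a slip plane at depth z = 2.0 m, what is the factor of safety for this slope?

FS = 1.06

With seepage parallel to the slope and the water table at the surface, the effective normal stress on the slip plane uses the buoyant unit weight γ' = γ_sat − γ_w while the driving shear stress uses γ_sat:
FS = [c' + γ' z cos²β tanφ'] / [γ_sat z sinβ cosβ]
(For c' = 0 this reduces to FS = (γ'/γ_sat)·tanφ'/tanβ.)
γ' = 18.6 − 9.81 = 8.79 kN/m³
Numerator = 0.0 + 8.79·2.0·cos²18.3°·tan36.6° = 0.0 + 8.79·2.0·0.9014·0.7427 = 11.769 kPa
Denominator = 18.6·2.0·sin18.3°·cos18.3° = 18.6·2.0·0.3140·0.9494 = 11.090 kPa
FS = 11.769 / 11.090 = 1.061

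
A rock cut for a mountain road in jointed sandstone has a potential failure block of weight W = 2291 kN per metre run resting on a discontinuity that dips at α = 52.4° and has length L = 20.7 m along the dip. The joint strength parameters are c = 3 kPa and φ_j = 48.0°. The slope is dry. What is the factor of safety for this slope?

Resolving the block weight along and normal to the plane and applying the Mohr–Coulomb strength on the joint:
N' = W cosα = 2291·cos52.4° = 1397.8 kN/m
Driving force T = W sinα = 2291·sin52.4° = 1815.1 kN/m
Resisting force R = c·L + N'·tanφ_j = 3·20.7 + 1397.8·tan48.0° = 62.1 + 1552.5 = 1614.6 kN/m
FS = R / T = 1614.6 / 1815.1 = 0.889

FS = 0.89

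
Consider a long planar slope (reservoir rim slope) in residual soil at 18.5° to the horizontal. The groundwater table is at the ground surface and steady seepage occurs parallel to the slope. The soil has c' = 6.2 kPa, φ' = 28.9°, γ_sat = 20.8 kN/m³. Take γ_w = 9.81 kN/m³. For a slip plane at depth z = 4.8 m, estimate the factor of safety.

FS = 1.08

With seepage parallel to the slope and the water table at the surface, the effective normal stress on the slip plane uses the buoyant unit weight γ' = γ_sat − γ_w while the driving shear stress uses γ_sat:
FS = [c' + γ' z cos²β tanφ'] / [γ_sat z sinβ cosβ]
γ' = 20.8 − 9.81 = 10.99 kN/m³
Numerator = 6.2 + 10.99·4.8·cos²18.5°·tan28.9° = 6.2 + 10.99·4.8·0.8993·0.5520 = 32.389 kPa
Denominator = 20.8·4.8·sin18.5°·cos18.5° = 20.8·4.8·0.3173·0.9483 = 30.043 kPa
FS = 32.389 / 30.043 = 1.078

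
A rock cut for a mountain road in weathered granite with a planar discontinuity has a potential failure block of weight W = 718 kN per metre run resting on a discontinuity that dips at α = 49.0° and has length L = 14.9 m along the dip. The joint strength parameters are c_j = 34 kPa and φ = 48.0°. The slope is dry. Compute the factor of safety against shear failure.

Resolving the block weight along and normal to the plane and applying the Mohr–Coulomb strength on the joint:
N' = W cosα = 718·cos49.0° = 471.1 kN/m
Driving force T = W sinα = 718·sin49.0° = 541.9 kN/m
Resisting force R = c_j·L + N'·tanφ = 34·14.9 + 471.1·tan48.0° = 506.6 + 523.2 = 1029.8 kN/m
FS = R / T = 1029.8 / 541.9 = 1.900

FS = 1.90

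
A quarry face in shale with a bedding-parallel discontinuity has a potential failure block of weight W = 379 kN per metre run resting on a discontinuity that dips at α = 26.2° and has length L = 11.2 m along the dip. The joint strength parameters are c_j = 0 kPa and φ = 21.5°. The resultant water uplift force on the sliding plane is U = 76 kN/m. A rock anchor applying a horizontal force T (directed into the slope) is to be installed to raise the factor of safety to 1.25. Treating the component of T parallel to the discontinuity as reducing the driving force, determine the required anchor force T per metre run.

T = 81 kN/m

Resolving forces along and normal to the sliding plane, with the horizontal anchor force T adding T·sinα to the effective normal force and T·cosα acting up the plane against the driving force:
FS = [c_jL + (W cosα − U + T sinα) tanφ] / [W sinα − T cosα]
Without the anchor: N' = 264.1 kN/m, driving T_d = 167.3 kN/m, resisting R = 0·11.2 + 264.1·tan21.5° = 104.0 kN/m, FS = 0.62.
Setting FS = 1.25 and solving for T:
1.25·(167.3 − T cos26.2°) = 104.0 + T sin26.2°·tan21.5°
T·(sin26.2°·tan21.5° + 1.25·cos26.2°) = 1.25·167.3 − 104.0
T·(0.4415·0.3939 + 1.25·0.8973) = 209.2 − 104.0 = 105.1
T·1.2955 = 105.1
T = 81.2 kN/m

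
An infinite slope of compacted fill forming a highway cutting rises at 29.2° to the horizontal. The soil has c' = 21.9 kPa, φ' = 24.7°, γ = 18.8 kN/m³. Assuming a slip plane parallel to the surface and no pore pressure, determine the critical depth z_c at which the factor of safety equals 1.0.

z_c = 15.45 m

Setting FS = 1.00 in FS = [c' + γz cos²β tanφ'] / [γz sinβ cosβ] and solving for z:
z = c' / [γ cosβ (FS·sinβ − cosβ·tanφ')]
  = 21.9 / [18.8·cos29.2°·(1.00·sin29.2° − cos29.2°·tan24.7°)]
  = 21.9 / [18.8·0.8729·(1.00·0.4879 − 0.8729·0.4599)]
  = 21.9 / 1.4173 = 15.452 m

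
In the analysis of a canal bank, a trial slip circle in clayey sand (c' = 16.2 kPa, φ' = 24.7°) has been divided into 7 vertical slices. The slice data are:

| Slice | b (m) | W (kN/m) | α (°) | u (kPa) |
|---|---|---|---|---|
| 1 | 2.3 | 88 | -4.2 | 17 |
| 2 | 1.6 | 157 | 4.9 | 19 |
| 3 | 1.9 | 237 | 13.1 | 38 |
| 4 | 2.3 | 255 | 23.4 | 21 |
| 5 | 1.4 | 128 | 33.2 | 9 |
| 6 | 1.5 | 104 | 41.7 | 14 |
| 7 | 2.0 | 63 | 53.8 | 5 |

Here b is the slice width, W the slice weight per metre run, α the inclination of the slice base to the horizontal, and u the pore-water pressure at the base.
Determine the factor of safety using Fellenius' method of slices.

Ordinary method of slices: FS = Σ[c'·Δl_i + (W_i cosα_i − u_i·Δl_i)·tanφ'] / Σ W_i sinα_i, with Δl_i = b_i / cosα_i.
Slice 1: Δl = 2.3/cos(-4.2°) = 2.306 m; N'_1 = 88·cos(-4.2°) − 17·2.306 = 48.6; c'Δl = 37.36; W sinα = -6.4
Slice 2: Δl = 1.6/cos4.9° = 1.606 m; N'_2 = 157·cos4.9° − 19·1.606 = 125.9; c'Δl = 26.02; W sinα = 13.4
Slice 3: Δl = 1.9/cos13.1° = 1.951 m; N'_3 = 237·cos13.1° − 38·1.951 = 156.7; c'Δl = 31.60; W sinα = 53.7
Slice 4: Δl = 2.3/cos23.4° = 2.506 m; N'_4 = 255·cos23.4° − 21·2.506 = 181.4; c'Δl = 40.60; W sinα = 101.3
Slice 5: Δl = 1.4/cos33.2° = 1.673 m; N'_5 = 128·cos33.2° − 9·1.673 = 92.0; c'Δl = 27.10; W sinα = 70.1
Slice 6: Δl = 1.5/cos41.7° = 2.009 m; N'_6 = 104·cos41.7° − 14·2.009 = 49.5; c'Δl = 32.55; W sinα = 69.2
Slice 7: Δl = 2.0/cos53.8° = 3.386 m; N'_7 = 63·cos53.8° − 5·3.386 = 20.3; c'Δl = 54.86; W sinα = 50.8
Σc'Δl = 250.1 kN/m; ΣN' = 674.4 kN/m; ΣW sinα = 352.1 kN/m
Resisting = 250.1 + 674.4·tan24.7° = 250.1 + 310.2 = 560.3 kN/m
FS = 560.3 / 352.1 = 1.591

FS = 1.59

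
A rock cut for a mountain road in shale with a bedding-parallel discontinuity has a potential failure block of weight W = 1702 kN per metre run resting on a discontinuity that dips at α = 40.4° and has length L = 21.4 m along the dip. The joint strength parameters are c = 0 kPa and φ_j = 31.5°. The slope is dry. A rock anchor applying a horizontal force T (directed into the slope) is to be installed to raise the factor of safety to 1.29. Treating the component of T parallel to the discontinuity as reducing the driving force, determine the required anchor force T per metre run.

Resolving forces along and normal to the sliding plane, with the horizontal anchor force T adding T·sinα to the effective normal force and T·cosα acting up the plane against the driving force:
FS = [cL + (W cosα + T sinα) tanφ_j] / [W sinα − T cosα]
Without the anchor: N' = 1296.1 kN/m, driving T_d = 1103.1 kN/m, resisting R = 0·21.4 + 1296.1·tan31.5° = 794.3 kN/m, FS = 0.72.
Setting FS = 1.29 and solving for T:
1.29·(1103.1 − T cos40.4°) = 794.3 + T sin40.4°·tan31.5°
T·(sin40.4°·tan31.5° + 1.29·cos40.4°) = 1.29·1103.1 − 794.3
T·(0.6481·0.6128 + 1.29·0.7615) = 1423.0 − 794.3 = 628.7
T·1.3796 = 628.7
T = 455.7 kN/m

T = 456 kN/m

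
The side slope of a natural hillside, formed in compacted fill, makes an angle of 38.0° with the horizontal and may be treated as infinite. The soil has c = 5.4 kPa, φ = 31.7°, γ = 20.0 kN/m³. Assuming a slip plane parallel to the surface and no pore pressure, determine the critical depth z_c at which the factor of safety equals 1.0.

Setting FS = 1.00 in FS = [c + γz cos²β tanφ] / [γz sinβ cosβ] and solving for z:
z = c / [γ cosβ (FS·sinβ − cosβ·tanφ)]
  = 5.4 / [20.0·cos38.0°·(1.00·sin38.0° − cos38.0°·tan31.7°)]
  = 5.4 / [20.0·0.7880·(1.00·0.6157 − 0.7880·0.6176)]
  = 5.4 / 2.0327 = 2.657 m

z_c = 2.66 m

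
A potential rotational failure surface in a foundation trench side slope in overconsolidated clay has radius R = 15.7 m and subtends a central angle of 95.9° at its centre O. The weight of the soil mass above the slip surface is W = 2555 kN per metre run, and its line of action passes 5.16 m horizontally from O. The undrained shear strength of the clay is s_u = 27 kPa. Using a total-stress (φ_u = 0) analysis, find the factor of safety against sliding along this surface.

Taking moments about the centre O, the resisting moment is provided by the undrained shear strength acting along the arc:
Arc length L_a = R·θ = 15.7·(95.9°·π/180) = 15.7·1.6738 = 26.28 m
M_R = s_u·L_a·R = 27·26.28·15.7 = 11139.3 kN·m/m
M_D = W·d = 2555·5.16 = 13183.8 kN·m/m
FS = M_R / M_D = 11139.3 / 13183.8 = 0.845

FS = 0.84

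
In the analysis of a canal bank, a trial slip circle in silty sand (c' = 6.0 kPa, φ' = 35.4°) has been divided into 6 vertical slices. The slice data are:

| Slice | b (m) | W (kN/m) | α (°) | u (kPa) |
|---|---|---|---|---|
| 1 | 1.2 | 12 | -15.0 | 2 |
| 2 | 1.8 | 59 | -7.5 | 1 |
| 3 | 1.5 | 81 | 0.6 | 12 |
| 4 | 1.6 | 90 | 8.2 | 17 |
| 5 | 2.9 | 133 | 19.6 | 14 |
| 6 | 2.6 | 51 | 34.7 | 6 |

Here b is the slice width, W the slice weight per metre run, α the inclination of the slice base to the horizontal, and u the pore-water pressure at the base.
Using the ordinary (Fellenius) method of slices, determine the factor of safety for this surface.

Ordinary method of slices: FS = Σ[c'·Δl_i + (W_i cosα_i − u_i·Δl_i)·tanφ'] / Σ W_i sinα_i, with Δl_i = b_i / cosα_i.
Slice 1: Δl = 1.2/cos(-15.0°) = 1.242 m; N'_1 = 12·cos(-15.0°) − 2·1.242 = 9.1; c'Δl = 7.45; W sinα = -3.1
Slice 2: Δl = 1.8/cos(-7.5°) = 1.816 m; N'_2 = 59·cos(-7.5°) − 1·1.816 = 56.7; c'Δl = 10.89; W sinα = -7.7
Slice 3: Δl = 1.5/cos0.6° = 1.500 m; N'_3 = 81·cos0.6° − 12·1.500 = 63.0; c'Δl = 9.00; W sinα = 0.8
Slice 4: Δl = 1.6/cos8.2° = 1.617 m; N'_4 = 90·cos8.2° − 17·1.617 = 61.6; c'Δl = 9.70; W sinα = 12.8
Slice 5: Δl = 2.9/cos19.6° = 3.078 m; N'_5 = 133·cos19.6° − 14·3.078 = 82.2; c'Δl = 18.47; W sinα = 44.6
Slice 6: Δl = 2.6/cos34.7° = 3.162 m; N'_6 = 51·cos34.7° − 6·3.162 = 23.0; c'Δl = 18.97; W sinα = 29.0
Σc'Δl = 74.5 kN/m; ΣN' = 295.5 kN/m; ΣW sinα = 76.5 kN/m
Resisting = 74.5 + 295.5·tan35.4° = 74.5 + 210.0 = 284.5 kN/m
FS = 284.5 / 76.5 = 3.718

FS = 3.72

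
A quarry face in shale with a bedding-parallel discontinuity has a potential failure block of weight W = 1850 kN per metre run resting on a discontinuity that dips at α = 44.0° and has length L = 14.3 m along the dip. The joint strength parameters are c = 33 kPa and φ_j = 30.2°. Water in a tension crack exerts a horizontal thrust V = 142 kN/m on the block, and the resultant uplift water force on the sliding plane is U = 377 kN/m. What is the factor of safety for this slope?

Resolving the block weight along and normal to the plane and applying the Mohr–Coulomb strength on the joint:
N' = W cosα − U − V sinα = 1850·cos44.0° − 377 − 142·sin44.0° = 855.1 kN/m
Driving force T = W sinα + V cosα = 1850·sin44.0° + 142·cos44.0° = 1387.3 kN/m
Resisting force R = c·L + N'·tanφ_j = 33·14.3 + 855.1·tan30.2° = 471.9 + 497.7 = 969.6 kN/m
FS = R / T = 969.6 / 1387.3 = 0.699

FS = 0.70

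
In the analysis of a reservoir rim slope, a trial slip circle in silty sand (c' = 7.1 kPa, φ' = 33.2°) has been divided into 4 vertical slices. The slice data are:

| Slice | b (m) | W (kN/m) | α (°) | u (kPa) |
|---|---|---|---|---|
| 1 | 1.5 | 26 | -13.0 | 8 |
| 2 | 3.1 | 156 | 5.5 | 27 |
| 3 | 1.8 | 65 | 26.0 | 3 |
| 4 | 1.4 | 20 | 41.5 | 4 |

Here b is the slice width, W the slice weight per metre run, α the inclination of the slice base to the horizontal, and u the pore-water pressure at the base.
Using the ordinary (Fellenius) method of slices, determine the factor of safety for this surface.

Ordinary method of slices: FS = Σ[c'·Δl_i + (W_i cosα_i − u_i·Δl_i)·tanφ'] / Σ W_i sinα_i, with Δl_i = b_i / cosα_i.
Slice 1: Δl = 1.5/cos(-13.0°) = 1.539 m; N'_1 = 26·cos(-13.0°) − 8·1.539 = 13.0; c'Δl = 10.93; W sinα = -5.8
Slice 2: Δl = 3.1/cos5.5° = 3.114 m; N'_2 = 156·cos5.5° − 27·3.114 = 71.2; c'Δl = 22.11; W sinα = 15.0
Slice 3: Δl = 1.8/cos26.0° = 2.003 m; N'_3 = 65·cos26.0° − 3·2.003 = 52.4; c'Δl = 14.22; W sinα = 28.5
Slice 4: Δl = 1.4/cos41.5° = 1.869 m; N'_4 = 20·cos41.5° − 4·1.869 = 7.5; c'Δl = 13.27; W sinα = 13.3
Σc'Δl = 60.5 kN/m; ΣN' = 144.1 kN/m; ΣW sinα = 50.8 kN/m
Resisting = 60.5 + 144.1·tan33.2° = 60.5 + 94.3 = 154.8 kN/m
FS = 154.8 / 50.8 = 3.045

FS = 3.05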